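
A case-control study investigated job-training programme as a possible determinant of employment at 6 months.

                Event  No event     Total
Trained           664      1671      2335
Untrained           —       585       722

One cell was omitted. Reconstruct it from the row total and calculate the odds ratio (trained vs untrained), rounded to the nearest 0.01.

The missing cell is in the unexposed row: 722 − 585 = 137.
So a = 664, b = 1671, c = 137, d = 585.
OR = (a·d)/(b·c) = (664 × 585) / (1671 × 137) = 388440 / 228927 = 1.69679

1.70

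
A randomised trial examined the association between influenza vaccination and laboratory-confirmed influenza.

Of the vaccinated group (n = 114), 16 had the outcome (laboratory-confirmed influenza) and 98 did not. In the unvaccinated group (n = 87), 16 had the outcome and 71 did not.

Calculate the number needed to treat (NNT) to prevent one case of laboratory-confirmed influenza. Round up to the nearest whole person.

Risk in treated group = 16/114 = 0.14035; risk in control = 16/87 = 0.18391.
Absolute risk reduction = 0.18391 − 0.14035 = 0.04356
NNT = 1 / ARR = 1 / 0.04356 = 22.958 → round up → 23

23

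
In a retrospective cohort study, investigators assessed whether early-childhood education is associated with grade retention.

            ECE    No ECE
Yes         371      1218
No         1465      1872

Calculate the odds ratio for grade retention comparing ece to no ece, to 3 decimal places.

Reading the table with exposure as columns: a = 371 (ECE, case), b = 1465 (ECE, non-case), c = 1218 (No ECE, case), d = 1872.
OR = (a·d)/(b·c) = (371 × 1872) / (1465 × 1218) = 694512 / 1784370 = 0.38922
Exposure is associated with lower odds of grade retention (OR = 0.39 < 1).

0.389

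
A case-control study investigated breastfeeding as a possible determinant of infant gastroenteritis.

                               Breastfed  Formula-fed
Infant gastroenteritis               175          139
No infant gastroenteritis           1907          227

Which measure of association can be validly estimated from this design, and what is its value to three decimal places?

0.150

Reading the table with exposure as columns: a = 175 (Breastfed, case), b = 1907 (Breastfed, non-case), c = 139 (Formula-fed, case), d = 227.
This is a case-control study: participants were sampled on outcome status, so risks in the source population cannot be estimated directly — relative risk is not valid here. The odds ratio is the appropriate measure.
OR = (a·d)/(b·c) = (175 × 227) / (1907 × 139) = 39725 / 265073 = 0.14986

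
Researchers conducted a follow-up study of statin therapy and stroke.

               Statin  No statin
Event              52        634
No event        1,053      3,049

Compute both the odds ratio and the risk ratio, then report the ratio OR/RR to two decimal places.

Reading the table with exposure as columns: a = 52 (Statin, case), b = 1053 (Statin, non-case), c = 634 (No statin, case), d = 3049.
OR = (52·3049)/(1053·634) = 158548/667602 = 0.23749
Risk in exposed = 52/1105 = 0.04706; risk in unexposed = 634/3683 = 0.17214; RR = 0.27337
OR/RR = 0.23749 / 0.27337 = 0.86874
The outcome is not rare, so the OR lies further from 1 than the RR.

0.87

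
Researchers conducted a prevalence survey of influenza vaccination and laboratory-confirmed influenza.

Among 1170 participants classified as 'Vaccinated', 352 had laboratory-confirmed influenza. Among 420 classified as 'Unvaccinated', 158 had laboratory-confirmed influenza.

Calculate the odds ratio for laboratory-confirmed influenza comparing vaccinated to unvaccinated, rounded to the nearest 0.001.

0.714

From the description: a = 352, b = 818, c = 158, d = 262.
OR = (a·d)/(b·c) = (352 × 262) / (818 × 158) = 92224 / 129244 = 0.71357
Exposure is associated with lower odds of laboratory-confirmed influenza (OR = 0.71 < 1).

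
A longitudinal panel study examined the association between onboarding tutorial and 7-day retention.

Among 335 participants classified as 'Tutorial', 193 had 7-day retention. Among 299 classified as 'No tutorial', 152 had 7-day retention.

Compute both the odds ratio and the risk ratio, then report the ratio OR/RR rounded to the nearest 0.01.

1.16

From the description: a = 193, b = 142, c = 152, d = 147.
OR = (193·147)/(142·152) = 28371/21584 = 1.31445
Risk in exposed = 193/335 = 0.57612; risk in unexposed = 152/299 = 0.50836; RR = 1.13329
OR/RR = 1.31445 / 1.13329 = 1.15985
The outcome is not rare, so the OR lies further from 1 than the RR.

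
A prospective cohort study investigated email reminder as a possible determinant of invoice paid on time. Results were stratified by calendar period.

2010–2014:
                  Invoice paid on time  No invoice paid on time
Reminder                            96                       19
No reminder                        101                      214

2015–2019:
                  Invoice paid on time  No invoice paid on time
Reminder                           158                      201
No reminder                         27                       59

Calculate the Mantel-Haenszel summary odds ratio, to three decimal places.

OR_MH = Σ(aᵢdᵢ/nᵢ) / Σ(bᵢcᵢ/nᵢ), where nᵢ is the stratum total.
Stratum 1 (2010–2014): n = 430; a·d/n = 96·214/430 = 47.7767; b·c/n = 19·101/430 = 4.4628
Stratum 2 (2015–2019): n = 445; a·d/n = 158·59/445 = 20.9483; b·c/n = 201·27/445 = 12.1955
OR_MH = (47.7767 + 20.9483) / (4.4628 + 12.1955) = 68.7251 / 16.6583 = 4.12558

4.126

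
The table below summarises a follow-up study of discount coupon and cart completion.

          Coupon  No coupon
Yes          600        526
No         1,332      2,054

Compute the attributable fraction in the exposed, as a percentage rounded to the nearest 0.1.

34.4

Reading the table with exposure as columns: a = 600 (Coupon, case), b = 1332 (Coupon, non-case), c = 526 (No coupon, case), d = 2054.
Risk in exposed = 600/1932 = 0.31056; risk in unexposed = 526/2580 = 0.20388.
RR = 0.31056/0.20388 = 1.52327
AR% = (RR − 1)/RR × 100 = (1.52327 − 1)/1.52327 × 100 = 34.3519%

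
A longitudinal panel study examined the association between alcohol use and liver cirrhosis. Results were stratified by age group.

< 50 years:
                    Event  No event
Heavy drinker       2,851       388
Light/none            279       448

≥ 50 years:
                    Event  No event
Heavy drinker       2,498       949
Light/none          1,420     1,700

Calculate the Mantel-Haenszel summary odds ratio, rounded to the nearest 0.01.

OR_MH = Σ(aᵢdᵢ/nᵢ) / Σ(bᵢcᵢ/nᵢ), where nᵢ is the stratum total.
Stratum 1 (< 50 years): n = 3966; a·d/n = 2851·448/3966 = 322.0494; b·c/n = 388·279/3966 = 27.2950
Stratum 2 (≥ 50 years): n = 6567; a·d/n = 2498·1700/6567 = 646.6575; b·c/n = 949·1420/6567 = 205.2048
OR_MH = (322.0494 + 646.6575) / (27.2950 + 205.2048) = 968.7070 / 232.4998 = 4.16648

4.17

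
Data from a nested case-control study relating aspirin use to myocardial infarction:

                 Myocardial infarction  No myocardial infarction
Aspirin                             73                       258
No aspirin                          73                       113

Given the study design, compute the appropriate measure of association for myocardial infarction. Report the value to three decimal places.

0.438

Cells: a = 73, b = 258, c = 73, d = 113.
This is a nested case-control study: participants were sampled on outcome status, so risks in the source population cannot be estimated directly — relative risk is not valid here. The odds ratio is the appropriate measure.
OR = (a·d)/(b·c) = (73 × 113) / (258 × 73) = 8249 / 18834 = 0.43798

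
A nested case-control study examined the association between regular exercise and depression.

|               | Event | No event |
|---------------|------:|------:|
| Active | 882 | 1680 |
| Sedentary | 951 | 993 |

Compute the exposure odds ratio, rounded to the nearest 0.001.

0.548

Cells: a = 882, b = 1680, c = 951, d = 993.
OR = (a·d)/(b·c) = (882 × 993) / (1680 × 951) = 875826 / 1597680 = 0.54819
Exposure is associated with lower odds of depression (OR = 0.55 < 1).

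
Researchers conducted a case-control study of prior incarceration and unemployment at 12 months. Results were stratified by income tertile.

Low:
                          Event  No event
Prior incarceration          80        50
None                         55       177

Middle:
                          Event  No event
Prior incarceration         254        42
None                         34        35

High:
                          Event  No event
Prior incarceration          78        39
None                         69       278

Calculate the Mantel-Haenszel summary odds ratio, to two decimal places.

OR_MH = Σ(aᵢdᵢ/nᵢ) / Σ(bᵢcᵢ/nᵢ), where nᵢ is the stratum total.
Stratum 1 (Low): n = 362; a·d/n = 80·177/362 = 39.1160; b·c/n = 50·55/362 = 7.5967
Stratum 2 (Middle): n = 365; a·d/n = 254·35/365 = 24.3562; b·c/n = 42·34/365 = 3.9123
Stratum 3 (High): n = 464; a·d/n = 78·278/464 = 46.7328; b·c/n = 39·69/464 = 5.7996
OR_MH = (39.1160 + 24.3562 + 46.7328) / (7.5967 + 3.9123 + 5.7996) = 110.2049 / 17.3086 = 6.36707

6.37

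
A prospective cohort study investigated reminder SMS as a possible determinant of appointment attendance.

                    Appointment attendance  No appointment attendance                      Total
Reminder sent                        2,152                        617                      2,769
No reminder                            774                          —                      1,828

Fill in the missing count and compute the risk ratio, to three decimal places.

1.836

The missing cell is in the unexposed row: 1828 − 774 = 1054.
So a = 2152, b = 617, c = 774, d = 1054.
RR = [a/(a+b)] / [c/(c+d)] = (2152/2769) / (774/1828) = 0.77718/0.42341 = 1.83550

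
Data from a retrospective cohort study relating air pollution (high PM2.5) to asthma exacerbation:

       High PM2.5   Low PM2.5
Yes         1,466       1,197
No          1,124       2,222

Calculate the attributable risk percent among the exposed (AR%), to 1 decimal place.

Reading the table with exposure as columns: a = 1466 (High PM2.5, case), b = 1124 (High PM2.5, non-case), c = 1197 (Low PM2.5, case), d = 2222.
Risk in exposed = 1466/2590 = 0.56602; risk in unexposed = 1197/3419 = 0.35010.
RR = 0.56602/0.35010 = 1.61674
AR% = (RR − 1)/RR × 100 = (1.61674 − 1)/1.61674 × 100 = 38.1470%

38.1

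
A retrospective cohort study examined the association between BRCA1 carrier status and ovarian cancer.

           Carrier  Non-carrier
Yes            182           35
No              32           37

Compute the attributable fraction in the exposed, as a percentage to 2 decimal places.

42.84

Reading the table with exposure as columns: a = 182 (Carrier, case), b = 32 (Carrier, non-case), c = 35 (Non-carrier, case), d = 37.
Risk in exposed = 182/214 = 0.85047; risk in unexposed = 35/72 = 0.48611.
RR = 0.85047/0.48611 = 1.74953
AR% = (RR − 1)/RR × 100 = (1.74953 − 1)/1.74953 × 100 = 42.8419%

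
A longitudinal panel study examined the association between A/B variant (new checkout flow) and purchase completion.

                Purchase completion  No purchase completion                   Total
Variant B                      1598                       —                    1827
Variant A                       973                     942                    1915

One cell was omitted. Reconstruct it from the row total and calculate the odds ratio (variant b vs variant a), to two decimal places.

The missing cell is in the exposed row: 1827 − 1598 = 229.
So a = 1598, b = 229, c = 973, d = 942.
OR = (a·d)/(b·c) = (1598 × 942) / (229 × 973) = 1505316 / 222817 = 6.75584

6.76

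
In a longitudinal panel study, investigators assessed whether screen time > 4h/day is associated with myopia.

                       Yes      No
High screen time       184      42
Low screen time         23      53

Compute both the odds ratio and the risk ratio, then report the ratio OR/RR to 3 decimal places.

3.753

Cells: a = 184, b = 42, c = 23, d = 53.
OR = (184·53)/(42·23) = 9752/966 = 10.09524
Risk in exposed = 184/226 = 0.81416; risk in unexposed = 23/76 = 0.30263; RR = 2.69027
OR/RR = 10.09524 / 2.69027 = 3.75251
The outcome is not rare, so the OR lies further from 1 than the RR.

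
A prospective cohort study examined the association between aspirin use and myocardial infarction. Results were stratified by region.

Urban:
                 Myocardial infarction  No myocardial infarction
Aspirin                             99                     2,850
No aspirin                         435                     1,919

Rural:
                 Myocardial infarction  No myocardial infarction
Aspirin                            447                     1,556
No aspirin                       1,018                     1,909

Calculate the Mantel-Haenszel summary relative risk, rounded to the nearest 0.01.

0.47

RR_MH = Σ(aᵢ·n₀ᵢ/nᵢ) / Σ(cᵢ·n₁ᵢ/nᵢ), with n₁ᵢ = aᵢ+bᵢ (exposed), n₀ᵢ = cᵢ+dᵢ (unexposed), nᵢ = n₁ᵢ+n₀ᵢ.
Stratum 1 (Urban): n₁ = 2949, n₀ = 2354, n = 5303; a·n₀/n = 99·2354/5303 = 43.9461; c·n₁/n = 435·2949/5303 = 241.9036
Stratum 2 (Rural): n₁ = 2003, n₀ = 2927, n = 4930; a·n₀/n = 447·2927/4930 = 265.3892; c·n₁/n = 1018·2003/4930 = 413.6012
RR_MH = (43.9461 + 265.3892) / (241.9036 + 413.6012) = 309.3353 / 655.5049 = 0.47190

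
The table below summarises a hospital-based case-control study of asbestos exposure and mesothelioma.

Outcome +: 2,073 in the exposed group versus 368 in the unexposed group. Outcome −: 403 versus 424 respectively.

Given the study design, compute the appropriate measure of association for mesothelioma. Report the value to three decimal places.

From the description: a = 2073, b = 403, c = 368, d = 424.
This is a hospital-based case-control study: participants were sampled on outcome status, so risks in the source population cannot be estimated directly — relative risk is not valid here. The odds ratio is the appropriate measure.
OR = (a·d)/(b·c) = (2073 × 424) / (403 × 368) = 878952 / 148304 = 5.92669

5.927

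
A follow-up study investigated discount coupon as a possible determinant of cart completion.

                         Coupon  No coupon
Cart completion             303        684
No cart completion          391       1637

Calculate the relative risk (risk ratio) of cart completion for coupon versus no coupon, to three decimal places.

1.482

Reading the table with exposure as columns: a = 303 (Coupon, case), b = 391 (Coupon, non-case), c = 684 (No coupon, case), d = 1637.
Risk in exposed = 303/694 = 0.43660; risk in unexposed = 684/2321 = 0.29470.
RR = 0.43660 / 0.29470 = 1.48150
The risk among the exposed is 1.48 times that among the unexposed.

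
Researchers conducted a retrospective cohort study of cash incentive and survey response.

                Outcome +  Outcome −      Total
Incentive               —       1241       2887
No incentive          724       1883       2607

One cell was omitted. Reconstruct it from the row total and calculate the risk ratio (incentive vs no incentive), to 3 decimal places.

2.053

The missing cell is in the exposed row: 2887 − 1241 = 1646.
So a = 1646, b = 1241, c = 724, d = 1883.
RR = [a/(a+b)] / [c/(c+d)] = (1646/2887) / (724/2607) = 0.57014/0.27771 = 2.05298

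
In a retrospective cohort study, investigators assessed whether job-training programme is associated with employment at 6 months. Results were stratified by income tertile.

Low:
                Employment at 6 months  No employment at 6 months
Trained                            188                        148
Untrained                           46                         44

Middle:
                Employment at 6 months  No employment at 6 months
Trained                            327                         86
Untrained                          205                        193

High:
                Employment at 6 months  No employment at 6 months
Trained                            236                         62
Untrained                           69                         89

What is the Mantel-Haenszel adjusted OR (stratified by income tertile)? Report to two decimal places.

3.04

OR_MH = Σ(aᵢdᵢ/nᵢ) / Σ(bᵢcᵢ/nᵢ), where nᵢ is the stratum total.
Stratum 1 (Low): n = 426; a·d/n = 188·44/426 = 19.4178; b·c/n = 148·46/426 = 15.9812
Stratum 2 (Middle): n = 811; a·d/n = 327·193/811 = 77.8187; b·c/n = 86·205/811 = 21.7386
Stratum 3 (High): n = 456; a·d/n = 236·89/456 = 46.0614; b·c/n = 62·69/456 = 9.3816
OR_MH = (19.4178 + 77.8187 + 46.0614) / (15.9812 + 21.7386 + 9.3816) = 143.2980 / 47.1014 = 3.04233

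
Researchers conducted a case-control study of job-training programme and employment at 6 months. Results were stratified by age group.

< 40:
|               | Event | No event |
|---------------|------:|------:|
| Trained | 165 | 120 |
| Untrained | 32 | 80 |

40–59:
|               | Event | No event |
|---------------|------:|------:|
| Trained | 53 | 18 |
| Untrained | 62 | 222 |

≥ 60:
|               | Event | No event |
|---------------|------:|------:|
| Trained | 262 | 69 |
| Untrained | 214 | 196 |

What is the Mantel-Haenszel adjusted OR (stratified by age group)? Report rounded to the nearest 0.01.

OR_MH = Σ(aᵢdᵢ/nᵢ) / Σ(bᵢcᵢ/nᵢ), where nᵢ is the stratum total.
Stratum 1 (< 40): n = 397; a·d/n = 165·80/397 = 33.2494; b·c/n = 120·32/397 = 9.6725
Stratum 2 (40–59): n = 355; a·d/n = 53·222/355 = 33.1437; b·c/n = 18·62/355 = 3.1437
Stratum 3 (≥ 60): n = 741; a·d/n = 262·196/741 = 69.3009; b·c/n = 69·214/741 = 19.9271
OR_MH = (33.2494 + 33.1437 + 69.3009) / (9.6725 + 3.1437 + 19.9271) = 135.6940 / 32.7433 = 4.14417

4.14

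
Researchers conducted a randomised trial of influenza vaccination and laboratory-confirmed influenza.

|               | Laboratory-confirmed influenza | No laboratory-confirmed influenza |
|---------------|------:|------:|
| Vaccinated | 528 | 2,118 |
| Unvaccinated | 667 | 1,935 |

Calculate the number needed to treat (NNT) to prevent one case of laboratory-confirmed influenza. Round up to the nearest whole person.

18

Risk in treated group = 528/2646 = 0.19955; risk in control = 667/2602 = 0.25634.
Absolute risk reduction = 0.25634 − 0.19955 = 0.05679
NNT = 1 / ARR = 1 / 0.05679 = 17.607 → round up → 18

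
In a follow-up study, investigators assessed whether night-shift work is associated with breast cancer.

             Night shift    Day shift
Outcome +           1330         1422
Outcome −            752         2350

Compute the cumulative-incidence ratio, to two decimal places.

1.69

Reading the table with exposure as columns: a = 1330 (Night shift, case), b = 752 (Night shift, non-case), c = 1422 (Day shift, case), d = 2350.
Risk in exposed = 1330/2082 = 0.63881; risk in unexposed = 1422/3772 = 0.37699.
RR = 0.63881 / 0.37699 = 1.69451
The risk among the exposed is 1.69 times that among the unexposed.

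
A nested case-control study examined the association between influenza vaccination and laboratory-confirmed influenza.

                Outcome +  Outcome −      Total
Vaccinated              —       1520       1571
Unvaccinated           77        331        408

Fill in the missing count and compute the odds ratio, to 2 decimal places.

The missing cell is in the exposed row: 1571 − 1520 = 51.
So a = 51, b = 1520, c = 77, d = 331.
OR = (a·d)/(b·c) = (51 × 331) / (1520 × 77) = 16881 / 117040 = 0.14423

0.14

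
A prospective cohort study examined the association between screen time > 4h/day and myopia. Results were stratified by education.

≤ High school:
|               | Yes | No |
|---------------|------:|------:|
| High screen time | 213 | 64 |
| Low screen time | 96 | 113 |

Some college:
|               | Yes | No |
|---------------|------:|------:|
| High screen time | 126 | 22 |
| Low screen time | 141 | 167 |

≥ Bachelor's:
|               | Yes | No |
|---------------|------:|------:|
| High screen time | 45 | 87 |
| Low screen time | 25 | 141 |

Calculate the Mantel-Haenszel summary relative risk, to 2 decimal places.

RR_MH = Σ(aᵢ·n₀ᵢ/nᵢ) / Σ(cᵢ·n₁ᵢ/nᵢ), with n₁ᵢ = aᵢ+bᵢ (exposed), n₀ᵢ = cᵢ+dᵢ (unexposed), nᵢ = n₁ᵢ+n₀ᵢ.
Stratum 1 (≤ High school): n₁ = 277, n₀ = 209, n = 486; a·n₀/n = 213·209/486 = 91.5988; c·n₁/n = 96·277/486 = 54.7160
Stratum 2 (Some college): n₁ = 148, n₀ = 308, n = 456; a·n₀/n = 126·308/456 = 85.1053; c·n₁/n = 141·148/456 = 45.7632
Stratum 3 (≥ Bachelor's): n₁ = 132, n₀ = 166, n = 298; a·n₀/n = 45·166/298 = 25.0671; c·n₁/n = 25·132/298 = 11.0738
RR_MH = (91.5988 + 85.1053 + 25.0671) / (54.7160 + 45.7632 + 11.0738) = 201.7711 / 111.5530 = 1.80875

1.81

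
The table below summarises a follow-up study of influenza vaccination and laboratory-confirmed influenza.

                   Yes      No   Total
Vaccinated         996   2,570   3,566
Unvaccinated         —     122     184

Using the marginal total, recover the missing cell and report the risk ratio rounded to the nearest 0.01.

The missing cell is in the unexposed row: 184 − 122 = 62.
So a = 996, b = 2570, c = 62, d = 122.
RR = [a/(a+b)] / [c/(c+d)] = (996/3566) / (62/184) = 0.27930/0.33696 = 0.82890

0.83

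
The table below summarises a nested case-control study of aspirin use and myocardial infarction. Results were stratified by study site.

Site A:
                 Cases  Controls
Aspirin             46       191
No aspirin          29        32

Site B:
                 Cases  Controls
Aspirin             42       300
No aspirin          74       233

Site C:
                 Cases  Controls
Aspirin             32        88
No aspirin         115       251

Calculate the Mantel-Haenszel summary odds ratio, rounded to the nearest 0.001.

0.496

OR_MH = Σ(aᵢdᵢ/nᵢ) / Σ(bᵢcᵢ/nᵢ), where nᵢ is the stratum total.
Stratum 1 (Site A): n = 298; a·d/n = 46·32/298 = 4.9396; b·c/n = 191·29/298 = 18.5872
Stratum 2 (Site B): n = 649; a·d/n = 42·233/649 = 15.0786; b·c/n = 300·74/649 = 34.2065
Stratum 3 (Site C): n = 486; a·d/n = 32·251/486 = 16.5267; b·c/n = 88·115/486 = 20.8230
OR_MH = (4.9396 + 15.0786 + 16.5267) / (18.5872 + 34.2065 + 20.8230) = 36.5449 / 73.6168 = 0.49642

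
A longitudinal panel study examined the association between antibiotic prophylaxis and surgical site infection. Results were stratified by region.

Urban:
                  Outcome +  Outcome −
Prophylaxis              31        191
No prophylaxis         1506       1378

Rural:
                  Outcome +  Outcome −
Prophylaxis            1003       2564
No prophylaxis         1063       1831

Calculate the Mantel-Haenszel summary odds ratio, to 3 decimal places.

OR_MH = Σ(aᵢdᵢ/nᵢ) / Σ(bᵢcᵢ/nᵢ), where nᵢ is the stratum total.
Stratum 1 (Urban): n = 3106; a·d/n = 31·1378/3106 = 13.7534; b·c/n = 191·1506/3106 = 92.6098
Stratum 2 (Rural): n = 6461; a·d/n = 1003·1831/6461 = 284.2428; b·c/n = 2564·1063/6461 = 421.8437
OR_MH = (13.7534 + 284.2428) / (92.6098 + 421.8437) = 297.9962 / 514.4535 = 0.57925

0.579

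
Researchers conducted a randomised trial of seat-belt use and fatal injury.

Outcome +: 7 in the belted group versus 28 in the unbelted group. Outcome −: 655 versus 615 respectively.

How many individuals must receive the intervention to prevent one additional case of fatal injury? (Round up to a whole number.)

31

Risk in treated group = 7/662 = 0.01057; risk in control = 28/643 = 0.04355.
Absolute risk reduction = 0.04355 − 0.01057 = 0.03297
NNT = 1 / ARR = 1 / 0.03297 = 30.329 → round up → 31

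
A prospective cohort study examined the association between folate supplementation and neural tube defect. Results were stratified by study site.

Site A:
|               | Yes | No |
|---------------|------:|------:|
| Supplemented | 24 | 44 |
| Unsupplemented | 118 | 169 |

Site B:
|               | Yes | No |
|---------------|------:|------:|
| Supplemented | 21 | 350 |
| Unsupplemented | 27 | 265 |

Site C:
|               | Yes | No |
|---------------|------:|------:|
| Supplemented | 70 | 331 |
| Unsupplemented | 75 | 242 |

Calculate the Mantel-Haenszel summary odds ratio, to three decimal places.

OR_MH = Σ(aᵢdᵢ/nᵢ) / Σ(bᵢcᵢ/nᵢ), where nᵢ is the stratum total.
Stratum 1 (Site A): n = 355; a·d/n = 24·169/355 = 11.4254; b·c/n = 44·118/355 = 14.6254
Stratum 2 (Site B): n = 663; a·d/n = 21·265/663 = 8.3937; b·c/n = 350·27/663 = 14.2534
Stratum 3 (Site C): n = 718; a·d/n = 70·242/718 = 23.5933; b·c/n = 331·75/718 = 34.5752
OR_MH = (11.4254 + 8.3937 + 23.5933) / (14.6254 + 14.2534 + 34.5752) = 43.4123 / 63.4540 = 0.68415

0.684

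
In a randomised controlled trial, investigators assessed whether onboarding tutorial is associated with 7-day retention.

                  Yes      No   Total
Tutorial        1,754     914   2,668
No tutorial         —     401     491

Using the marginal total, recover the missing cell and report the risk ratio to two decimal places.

3.59

The missing cell is in the unexposed row: 491 − 401 = 90.
So a = 1754, b = 914, c = 90, d = 401.
RR = [a/(a+b)] / [c/(c+d)] = (1754/2668) / (90/491) = 0.65742/0.18330 = 3.58660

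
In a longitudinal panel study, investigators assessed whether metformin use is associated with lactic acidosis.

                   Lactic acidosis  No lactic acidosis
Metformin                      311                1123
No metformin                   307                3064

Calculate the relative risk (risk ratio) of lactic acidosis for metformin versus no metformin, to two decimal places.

Cells: a = 311, b = 1123, c = 307, d = 3064.
Risk in exposed = 311/1434 = 0.21688; risk in unexposed = 307/3371 = 0.09107.
RR = 0.21688 / 0.09107 = 2.38140
The risk among the exposed is 2.38 times that among the unexposed.

2.38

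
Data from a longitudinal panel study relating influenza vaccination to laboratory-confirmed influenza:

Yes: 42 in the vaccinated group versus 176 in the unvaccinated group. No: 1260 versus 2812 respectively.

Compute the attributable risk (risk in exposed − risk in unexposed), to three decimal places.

-0.027

From the description: a = 42, b = 1260, c = 176, d = 2812.
Risk in exposed = 42/1302 = 0.032258; risk in unexposed = 176/2988 = 0.058902.
Risk difference = 0.032258 − 0.058902 = -0.026644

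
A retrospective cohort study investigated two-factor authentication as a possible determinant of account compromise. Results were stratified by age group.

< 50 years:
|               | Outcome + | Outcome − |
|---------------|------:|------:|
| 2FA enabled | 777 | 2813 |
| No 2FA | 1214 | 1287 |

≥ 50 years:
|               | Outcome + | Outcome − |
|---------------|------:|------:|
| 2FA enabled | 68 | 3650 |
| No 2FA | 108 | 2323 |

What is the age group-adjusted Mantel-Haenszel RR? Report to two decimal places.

RR_MH = Σ(aᵢ·n₀ᵢ/nᵢ) / Σ(cᵢ·n₁ᵢ/nᵢ), with n₁ᵢ = aᵢ+bᵢ (exposed), n₀ᵢ = cᵢ+dᵢ (unexposed), nᵢ = n₁ᵢ+n₀ᵢ.
Stratum 1 (< 50 years): n₁ = 3590, n₀ = 2501, n = 6091; a·n₀/n = 777·2501/6091 = 319.0407; c·n₁/n = 1214·3590/6091 = 715.5245
Stratum 2 (≥ 50 years): n₁ = 3718, n₀ = 2431, n = 6149; a·n₀/n = 68·2431/6149 = 26.8837; c·n₁/n = 108·3718/6149 = 65.3023
RR_MH = (319.0407 + 26.8837) / (715.5245 + 65.3023) = 345.9244 / 780.8269 = 0.44302

0.44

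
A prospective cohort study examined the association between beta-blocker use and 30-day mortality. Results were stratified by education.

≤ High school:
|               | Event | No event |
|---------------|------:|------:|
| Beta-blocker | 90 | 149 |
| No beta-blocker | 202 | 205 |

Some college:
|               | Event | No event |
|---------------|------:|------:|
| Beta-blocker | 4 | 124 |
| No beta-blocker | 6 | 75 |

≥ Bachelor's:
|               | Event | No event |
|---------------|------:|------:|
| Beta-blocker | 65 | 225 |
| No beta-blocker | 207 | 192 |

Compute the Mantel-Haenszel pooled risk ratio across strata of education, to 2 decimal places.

RR_MH = Σ(aᵢ·n₀ᵢ/nᵢ) / Σ(cᵢ·n₁ᵢ/nᵢ), with n₁ᵢ = aᵢ+bᵢ (exposed), n₀ᵢ = cᵢ+dᵢ (unexposed), nᵢ = n₁ᵢ+n₀ᵢ.
Stratum 1 (≤ High school): n₁ = 239, n₀ = 407, n = 646; a·n₀/n = 90·407/646 = 56.7028; c·n₁/n = 202·239/646 = 74.7337
Stratum 2 (Some college): n₁ = 128, n₀ = 81, n = 209; a·n₀/n = 4·81/209 = 1.5502; c·n₁/n = 6·128/209 = 3.6746
Stratum 3 (≥ Bachelor's): n₁ = 290, n₀ = 399, n = 689; a·n₀/n = 65·399/689 = 37.6415; c·n₁/n = 207·290/689 = 87.1263
RR_MH = (56.7028 + 1.5502 + 37.6415) / (74.7337 + 3.6746 + 87.1263) = 95.8945 / 165.5347 = 0.57930

0.58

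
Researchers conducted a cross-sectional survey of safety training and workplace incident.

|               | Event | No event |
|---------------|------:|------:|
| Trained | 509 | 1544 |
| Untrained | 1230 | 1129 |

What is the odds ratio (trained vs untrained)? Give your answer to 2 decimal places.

0.30

Cells: a = 509, b = 1544, c = 1230, d = 1129.
OR = (a·d)/(b·c) = (509 × 1129) / (1544 × 1230) = 574661 / 1899120 = 0.30259
Exposure is associated with lower odds of workplace incident (OR = 0.30 < 1).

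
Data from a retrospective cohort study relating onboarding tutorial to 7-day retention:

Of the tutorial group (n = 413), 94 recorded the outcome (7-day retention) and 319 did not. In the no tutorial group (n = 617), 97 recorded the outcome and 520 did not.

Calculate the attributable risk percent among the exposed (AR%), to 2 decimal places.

30.93

From the description: a = 94, b = 319, c = 97, d = 520.
Risk in exposed = 94/413 = 0.22760; risk in unexposed = 97/617 = 0.15721.
RR = 0.22760/0.15721 = 1.44774
AR% = (RR − 1)/RR × 100 = (1.44774 − 1)/1.44774 × 100 = 30.9269%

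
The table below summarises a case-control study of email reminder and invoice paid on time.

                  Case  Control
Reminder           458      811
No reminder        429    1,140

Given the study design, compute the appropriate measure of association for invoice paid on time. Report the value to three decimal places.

Cells: a = 458, b = 811, c = 429, d = 1140.
This is a case-control study: participants were sampled on outcome status, so risks in the source population cannot be estimated directly — relative risk is not valid here. The odds ratio is the appropriate measure.
OR = (a·d)/(b·c) = (458 × 1140) / (811 × 429) = 522120 / 347919 = 1.50069

1.501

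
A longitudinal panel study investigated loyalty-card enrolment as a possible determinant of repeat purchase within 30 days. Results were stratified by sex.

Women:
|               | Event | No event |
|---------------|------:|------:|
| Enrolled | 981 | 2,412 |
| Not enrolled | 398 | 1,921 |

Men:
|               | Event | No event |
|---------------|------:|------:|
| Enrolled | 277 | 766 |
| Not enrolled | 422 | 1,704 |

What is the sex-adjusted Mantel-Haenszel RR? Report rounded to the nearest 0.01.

RR_MH = Σ(aᵢ·n₀ᵢ/nᵢ) / Σ(cᵢ·n₁ᵢ/nᵢ), with n₁ᵢ = aᵢ+bᵢ (exposed), n₀ᵢ = cᵢ+dᵢ (unexposed), nᵢ = n₁ᵢ+n₀ᵢ.
Stratum 1 (Women): n₁ = 3393, n₀ = 2319, n = 5712; a·n₀/n = 981·2319/5712 = 398.2736; c·n₁/n = 398·3393/5712 = 236.4170
Stratum 2 (Men): n₁ = 1043, n₀ = 2126, n = 3169; a·n₀/n = 277·2126/3169 = 185.8321; c·n₁/n = 422·1043/3169 = 138.8911
RR_MH = (398.2736 + 185.8321) / (236.4170 + 138.8911) = 584.1058 / 375.3081 = 1.55634

1.56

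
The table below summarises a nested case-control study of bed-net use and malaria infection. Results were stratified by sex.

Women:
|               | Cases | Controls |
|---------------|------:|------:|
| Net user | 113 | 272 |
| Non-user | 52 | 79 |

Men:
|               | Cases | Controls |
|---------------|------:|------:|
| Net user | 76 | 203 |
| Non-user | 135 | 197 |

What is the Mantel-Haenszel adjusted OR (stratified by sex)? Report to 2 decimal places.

0.58

OR_MH = Σ(aᵢdᵢ/nᵢ) / Σ(bᵢcᵢ/nᵢ), where nᵢ is the stratum total.
Stratum 1 (Women): n = 516; a·d/n = 113·79/516 = 17.3004; b·c/n = 272·52/516 = 27.4109
Stratum 2 (Men): n = 611; a·d/n = 76·197/611 = 24.5041; b·c/n = 203·135/611 = 44.8527
OR_MH = (17.3004 + 24.5041) / (27.4109 + 44.8527) = 41.8045 / 72.2636 = 0.57850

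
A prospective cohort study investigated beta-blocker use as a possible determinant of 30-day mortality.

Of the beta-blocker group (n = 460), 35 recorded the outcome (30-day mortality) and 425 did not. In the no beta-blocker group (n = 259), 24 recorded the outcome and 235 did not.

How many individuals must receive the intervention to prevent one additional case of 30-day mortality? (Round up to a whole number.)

Risk in treated group = 35/460 = 0.07609; risk in control = 24/259 = 0.09266.
Absolute risk reduction = 0.09266 − 0.07609 = 0.01658
NNT = 1 / ARR = 1 / 0.01658 = 60.324 → round up → 61

61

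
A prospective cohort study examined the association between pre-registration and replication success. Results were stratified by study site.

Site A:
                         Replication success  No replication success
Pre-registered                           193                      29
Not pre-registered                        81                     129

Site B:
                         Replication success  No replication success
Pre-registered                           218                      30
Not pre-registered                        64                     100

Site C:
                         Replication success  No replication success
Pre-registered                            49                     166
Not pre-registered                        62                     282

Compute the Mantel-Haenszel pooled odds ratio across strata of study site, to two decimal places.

OR_MH = Σ(aᵢdᵢ/nᵢ) / Σ(bᵢcᵢ/nᵢ), where nᵢ is the stratum total.
Stratum 1 (Site A): n = 432; a·d/n = 193·129/432 = 57.6319; b·c/n = 29·81/432 = 5.4375
Stratum 2 (Site B): n = 412; a·d/n = 218·100/412 = 52.9126; b·c/n = 30·64/412 = 4.6602
Stratum 3 (Site C): n = 559; a·d/n = 49·282/559 = 24.7191; b·c/n = 166·62/559 = 18.4114
OR_MH = (57.6319 + 52.9126 + 24.7191) / (5.4375 + 4.6602 + 18.4114) = 135.2637 / 28.5091 = 4.74457

4.74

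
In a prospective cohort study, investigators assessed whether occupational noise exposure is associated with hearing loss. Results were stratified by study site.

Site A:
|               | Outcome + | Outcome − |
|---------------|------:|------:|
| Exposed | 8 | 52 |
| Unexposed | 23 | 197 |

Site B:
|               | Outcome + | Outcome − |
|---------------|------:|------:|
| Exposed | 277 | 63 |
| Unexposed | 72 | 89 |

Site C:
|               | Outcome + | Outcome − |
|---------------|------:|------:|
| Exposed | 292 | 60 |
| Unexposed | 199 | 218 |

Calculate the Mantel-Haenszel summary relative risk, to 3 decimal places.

RR_MH = Σ(aᵢ·n₀ᵢ/nᵢ) / Σ(cᵢ·n₁ᵢ/nᵢ), with n₁ᵢ = aᵢ+bᵢ (exposed), n₀ᵢ = cᵢ+dᵢ (unexposed), nᵢ = n₁ᵢ+n₀ᵢ.
Stratum 1 (Site A): n₁ = 60, n₀ = 220, n = 280; a·n₀/n = 8·220/280 = 6.2857; c·n₁/n = 23·60/280 = 4.9286
Stratum 2 (Site B): n₁ = 340, n₀ = 161, n = 501; a·n₀/n = 277·161/501 = 89.0160; c·n₁/n = 72·340/501 = 48.8623
Stratum 3 (Site C): n₁ = 352, n₀ = 417, n = 769; a·n₀/n = 292·417/769 = 158.3407; c·n₁/n = 199·352/769 = 91.0897
RR_MH = (6.2857 + 89.0160 + 158.3407) / (4.9286 + 48.8623 + 91.0897) = 253.6424 / 144.8806 = 1.75070

1.751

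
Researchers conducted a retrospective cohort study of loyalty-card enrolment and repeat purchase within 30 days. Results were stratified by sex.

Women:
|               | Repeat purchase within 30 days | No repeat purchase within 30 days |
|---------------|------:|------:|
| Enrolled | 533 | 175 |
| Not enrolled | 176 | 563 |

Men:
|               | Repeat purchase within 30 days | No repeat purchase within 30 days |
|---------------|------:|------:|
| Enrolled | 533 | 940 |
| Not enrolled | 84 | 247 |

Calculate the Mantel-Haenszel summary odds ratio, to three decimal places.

OR_MH = Σ(aᵢdᵢ/nᵢ) / Σ(bᵢcᵢ/nᵢ), where nᵢ is the stratum total.
Stratum 1 (Women): n = 1447; a·d/n = 533·563/1447 = 207.3801; b·c/n = 175·176/1447 = 21.2854
Stratum 2 (Men): n = 1804; a·d/n = 533·247/1804 = 72.9773; b·c/n = 940·84/1804 = 43.7694
OR_MH = (207.3801 + 72.9773) / (21.2854 + 43.7694) = 280.3574 / 65.0548 = 4.30956

4.310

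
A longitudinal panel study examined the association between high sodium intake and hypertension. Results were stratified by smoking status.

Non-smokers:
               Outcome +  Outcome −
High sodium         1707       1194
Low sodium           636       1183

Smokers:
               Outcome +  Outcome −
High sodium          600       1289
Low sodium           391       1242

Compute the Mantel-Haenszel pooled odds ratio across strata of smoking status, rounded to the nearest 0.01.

2.10

OR_MH = Σ(aᵢdᵢ/nᵢ) / Σ(bᵢcᵢ/nᵢ), where nᵢ is the stratum total.
Stratum 1 (Non-smokers): n = 4720; a·d/n = 1707·1183/4720 = 427.8350; b·c/n = 1194·636/4720 = 160.8864
Stratum 2 (Smokers): n = 3522; a·d/n = 600·1242/3522 = 211.5843; b·c/n = 1289·391/3522 = 143.1002
OR_MH = (427.8350 + 211.5843) / (160.8864 + 143.1002) = 639.4193 / 303.9867 = 2.10345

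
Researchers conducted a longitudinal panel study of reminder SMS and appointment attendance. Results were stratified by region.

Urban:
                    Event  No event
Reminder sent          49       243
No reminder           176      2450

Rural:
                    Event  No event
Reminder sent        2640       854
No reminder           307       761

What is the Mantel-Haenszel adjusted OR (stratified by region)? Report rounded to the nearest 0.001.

OR_MH = Σ(aᵢdᵢ/nᵢ) / Σ(bᵢcᵢ/nᵢ), where nᵢ is the stratum total.
Stratum 1 (Urban): n = 2918; a·d/n = 49·2450/2918 = 41.1412; b·c/n = 243·176/2918 = 14.6566
Stratum 2 (Rural): n = 4562; a·d/n = 2640·761/4562 = 440.3858; b·c/n = 854·307/4562 = 57.4700
OR_MH = (41.1412 + 440.3858) / (14.6566 + 57.4700) = 481.5270 / 72.1266 = 6.67614

6.676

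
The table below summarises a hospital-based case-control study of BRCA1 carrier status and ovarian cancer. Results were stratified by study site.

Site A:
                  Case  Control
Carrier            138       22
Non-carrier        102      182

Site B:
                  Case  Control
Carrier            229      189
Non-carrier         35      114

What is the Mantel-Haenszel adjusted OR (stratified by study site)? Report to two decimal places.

6.14

OR_MH = Σ(aᵢdᵢ/nᵢ) / Σ(bᵢcᵢ/nᵢ), where nᵢ is the stratum total.
Stratum 1 (Site A): n = 444; a·d/n = 138·182/444 = 56.5676; b·c/n = 22·102/444 = 5.0541
Stratum 2 (Site B): n = 567; a·d/n = 229·114/567 = 46.0423; b·c/n = 189·35/567 = 11.6667
OR_MH = (56.5676 + 46.0423) / (5.0541 + 11.6667) = 102.6099 / 16.7207 = 6.13669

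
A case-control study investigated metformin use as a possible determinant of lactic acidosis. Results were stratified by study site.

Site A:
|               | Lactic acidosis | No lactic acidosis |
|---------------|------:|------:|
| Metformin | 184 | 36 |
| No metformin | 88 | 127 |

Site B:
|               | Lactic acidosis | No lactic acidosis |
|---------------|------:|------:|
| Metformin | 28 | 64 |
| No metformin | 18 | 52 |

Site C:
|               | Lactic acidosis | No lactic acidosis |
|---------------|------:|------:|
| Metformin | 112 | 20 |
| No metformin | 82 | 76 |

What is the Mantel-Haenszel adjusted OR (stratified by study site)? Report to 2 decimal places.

4.59

OR_MH = Σ(aᵢdᵢ/nᵢ) / Σ(bᵢcᵢ/nᵢ), where nᵢ is the stratum total.
Stratum 1 (Site A): n = 435; a·d/n = 184·127/435 = 53.7195; b·c/n = 36·88/435 = 7.2828
Stratum 2 (Site B): n = 162; a·d/n = 28·52/162 = 8.9877; b·c/n = 64·18/162 = 7.1111
Stratum 3 (Site C): n = 290; a·d/n = 112·76/290 = 29.3517; b·c/n = 20·82/290 = 5.6552
OR_MH = (53.7195 + 8.9877 + 29.3517) / (7.2828 + 7.1111 + 5.6552) = 92.0589 / 20.0490 = 4.59169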